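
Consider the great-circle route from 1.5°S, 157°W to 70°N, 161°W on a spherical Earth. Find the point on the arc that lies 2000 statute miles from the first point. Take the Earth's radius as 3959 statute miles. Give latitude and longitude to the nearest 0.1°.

≈ 27.4°N, 157.8°W

Convert each endpoint to a unit vector on the sphere (x = cos φ cos λ, y = cos φ sin λ, z = sin φ).
The central angle between the endpoints is δ = arccos(p₁·p₂) ≈ 1.249 rad (71.6°). The total great-circle distance is δ·R ≈ 1.249 × 3959 ≈ 4944 mi, so the target fraction is f = 2000/4944 ≈ 0.405.
Interpolate at f ≈ 0.405 with slerp weights a = sin((1−f)δ)/sin δ ≈ 0.714, b = sin(fδ)/sin δ ≈ 0.510.
p = a·p₁ + b·p₂ ≈ (-0.822, -0.336, 0.461); φ = arcsin(p_z) ≈ 27.43°, λ = atan2(p_y, p_x) ≈ -157.79°.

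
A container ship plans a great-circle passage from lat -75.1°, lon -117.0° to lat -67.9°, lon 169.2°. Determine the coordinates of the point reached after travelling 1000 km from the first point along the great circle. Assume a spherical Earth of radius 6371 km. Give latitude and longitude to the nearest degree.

Convert each endpoint to a unit vector on the sphere (x = cos φ cos λ, y = cos φ sin λ, z = sin φ).
The central angle between the endpoints is δ = arccos(p₁·p₂) ≈ 0.397 rad (22.7°). The total great-circle distance is δ·R ≈ 0.397 × 6371 ≈ 2527 km, so the target fraction is f = 1000/2527 ≈ 0.396.
Interpolate at f ≈ 0.396 with slerp weights a = sin((1−f)δ)/sin δ ≈ 0.614, b = sin(fδ)/sin δ ≈ 0.405.
p = a·p₁ + b·p₂ ≈ (-0.221, -0.112, -0.969); φ = arcsin(p_z) ≈ -75.63°, λ = atan2(p_y, p_x) ≈ -153.10°.

≈ lat -76°, lon -153°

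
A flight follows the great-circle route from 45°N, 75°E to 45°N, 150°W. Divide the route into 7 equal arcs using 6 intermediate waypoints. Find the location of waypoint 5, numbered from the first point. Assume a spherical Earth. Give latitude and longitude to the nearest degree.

The haversine formula gives a central angle δ ≈ 1.424 rad (81.6°) between the endpoints.
Interpolate at f = 5/7 with slerp weights a = sin((1−f)δ)/sin δ ≈ 0.400, b = sin(fδ)/sin δ ≈ 0.860.
p = a·p₁ + b·p₂ ≈ (-0.453, -0.031, 0.891); φ = arcsin(p_z) ≈ 62.98°, λ = atan2(p_y, p_x) ≈ -176.11°.

≈ 63°N, 176°W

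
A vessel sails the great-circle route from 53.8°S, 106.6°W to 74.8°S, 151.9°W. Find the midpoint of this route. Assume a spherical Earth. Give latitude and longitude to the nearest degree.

Convert each endpoint to a unit vector on the sphere (x = cos φ cos λ, y = cos φ sin λ, z = sin φ).
The central angle between the endpoints is δ = arccos(p₁·p₂) ≈ 0.479 rad (27.4°).
Interpolate at f = 1/2 with slerp weights a = sin((1−f)δ)/sin δ ≈ 0.515, b = sin(fδ)/sin δ ≈ 0.515.
p = a·p₁ + b·p₂ ≈ (-0.206, -0.355, -0.912); φ = arcsin(p_z) ≈ -65.78°, λ = atan2(p_y, p_x) ≈ -120.12°.

≈ 66°S, 120°W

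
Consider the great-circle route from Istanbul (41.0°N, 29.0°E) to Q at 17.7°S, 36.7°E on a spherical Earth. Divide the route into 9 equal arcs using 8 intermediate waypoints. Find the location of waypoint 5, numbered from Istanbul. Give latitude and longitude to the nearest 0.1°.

Write both endpoints as unit vectors p₁, p₂ with components (cos φ cos λ, cos φ sin λ, sin φ).
The central angle between the endpoints is δ = arccos(p₁·p₂) ≈ 1.032 rad (59.1°).
Interpolate at f = 5/9 with slerp weights a = sin((1−f)δ)/sin δ ≈ 0.516, b = sin(fδ)/sin δ ≈ 0.632.
p = a·p₁ + b·p₂ ≈ (0.823, 0.549, 0.146); φ = arcsin(p_z) ≈ 8.41°, λ = atan2(p_y, p_x) ≈ 33.68°.

≈ 8.4°N, 33.7°E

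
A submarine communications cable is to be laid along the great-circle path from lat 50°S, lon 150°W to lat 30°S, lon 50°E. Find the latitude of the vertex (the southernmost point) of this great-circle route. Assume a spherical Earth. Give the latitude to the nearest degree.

≈ 79°S

The great circle lies in the plane with unit normal n̂ = (p₁ × p₂)/|p₁ × p₂|.
Here n̂_z ≈ -0.192; the vertex latitude is φ_max = arccos|n̂_z| ≈ 78.9°.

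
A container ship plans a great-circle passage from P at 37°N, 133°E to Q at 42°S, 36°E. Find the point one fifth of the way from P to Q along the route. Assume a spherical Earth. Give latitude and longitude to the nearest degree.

≈ 22°N, 112°E

From cos δ = sin φ₁ sin φ₂ + cos φ₁ cos φ₂ cos Δλ, the central angle is δ ≈ 2.066 rad (118.4°).
Interpolate at f = 1/5 with slerp weights a = sin((1−f)δ)/sin δ ≈ 1.133, b = sin(fδ)/sin δ ≈ 0.456.
p = a·p₁ + b·p₂ ≈ (-0.343, 0.861, 0.376); φ = arcsin(p_z) ≈ 22.11°, λ = atan2(p_y, p_x) ≈ 111.70°.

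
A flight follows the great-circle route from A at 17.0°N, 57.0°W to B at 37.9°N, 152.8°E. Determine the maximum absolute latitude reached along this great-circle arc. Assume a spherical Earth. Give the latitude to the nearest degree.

≈ 65°N

The great circle lies in the plane with unit normal n̂ = (p₁ × p₂)/|p₁ × p₂|.
Here n̂_z ≈ -0.426; the vertex latitude is φ_max = arccos|n̂_z| ≈ 64.8°.
Check via Clairaut: cos φ_max = |cos φ₁| · sin C = cos(17.0°)·sin(26.5°) ≈ 0.426, again giving ≈ 64.8°.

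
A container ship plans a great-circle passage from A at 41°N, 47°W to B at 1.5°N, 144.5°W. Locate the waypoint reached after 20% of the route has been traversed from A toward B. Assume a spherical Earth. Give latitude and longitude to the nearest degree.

Write both endpoints as unit vectors p₁, p₂ with components (cos φ cos λ, cos φ sin λ, sin φ).
The central angle between the endpoints is δ = arccos(p₁·p₂) ≈ 1.652 rad (94.7°).
Interpolate at f = 0.20 with slerp weights a = sin((1−f)δ)/sin δ ≈ 0.972, b = sin(fδ)/sin δ ≈ 0.326.
p = a·p₁ + b·p₂ ≈ (0.236, -0.726, 0.646); φ = arcsin(p_z) ≈ 40.27°, λ = atan2(p_y, p_x) ≈ -72.02°.

≈ 40°N, 72°W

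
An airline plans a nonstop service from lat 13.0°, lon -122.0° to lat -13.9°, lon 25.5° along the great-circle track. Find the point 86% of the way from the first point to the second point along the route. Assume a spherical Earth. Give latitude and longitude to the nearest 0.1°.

Write both endpoints as unit vectors p₁, p₂ with components (cos φ cos λ, cos φ sin λ, sin φ).
The central angle between the endpoints is δ = arccos(p₁·p₂) ≈ 2.590 rad (148.4°).
Interpolate at f = 0.86 with slerp weights a = sin((1−f)δ)/sin δ ≈ 0.677, b = sin(fδ)/sin δ ≈ 1.512.
p = a·p₁ + b·p₂ ≈ (0.975, 0.072, -0.211); φ = arcsin(p_z) ≈ -12.17°, λ = atan2(p_y, p_x) ≈ 4.24°.

≈ lat -12.2°, lon 4.2°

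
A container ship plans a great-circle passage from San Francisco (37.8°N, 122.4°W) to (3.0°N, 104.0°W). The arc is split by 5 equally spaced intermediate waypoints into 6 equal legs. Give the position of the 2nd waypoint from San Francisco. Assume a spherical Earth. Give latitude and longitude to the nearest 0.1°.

≈ (26.4°N, 115.2°W)

The haversine formula gives a central angle δ ≈ 0.675 rad (38.7°) between the endpoints.
Interpolate at f = 2/6 with slerp weights a = sin((1−f)δ)/sin δ ≈ 0.696, b = sin(fδ)/sin δ ≈ 0.357.
p = a·p₁ + b·p₂ ≈ (-0.381, -0.810, 0.445); φ = arcsin(p_z) ≈ 26.44°, λ = atan2(p_y, p_x) ≈ -115.18°.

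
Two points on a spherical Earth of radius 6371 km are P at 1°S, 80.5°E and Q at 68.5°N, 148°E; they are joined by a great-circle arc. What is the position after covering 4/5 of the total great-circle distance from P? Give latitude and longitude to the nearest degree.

The haversine formula gives a central angle δ ≈ 1.446 rad (82.9°) between the endpoints.
Interpolate at f = 4/5 with slerp weights a = sin((1−f)δ)/sin δ ≈ 0.287, b = sin(fδ)/sin δ ≈ 0.923.
p = a·p₁ + b·p₂ ≈ (-0.239, 0.463, 0.854); φ = arcsin(p_z) ≈ 58.60°, λ = atan2(p_y, p_x) ≈ 117.35°.

≈ 59°N, 117°E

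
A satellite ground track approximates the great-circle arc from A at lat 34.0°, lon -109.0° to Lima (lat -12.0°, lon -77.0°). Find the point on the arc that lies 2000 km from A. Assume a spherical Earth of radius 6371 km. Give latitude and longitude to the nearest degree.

≈ lat 19°, lon -97°

Write both endpoints as unit vectors p₁, p₂ with components (cos φ cos λ, cos φ sin λ, sin φ).
The central angle between the endpoints is δ = arccos(p₁·p₂) ≈ 0.963 rad (55.1°). The total great-circle distance is δ·R ≈ 0.963 × 6371 ≈ 6132 km, so the target fraction is f = 2000/6132 ≈ 0.326.
Interpolate at f ≈ 0.326 with slerp weights a = sin((1−f)δ)/sin δ ≈ 0.736, b = sin(fδ)/sin δ ≈ 0.376.
p = a·p₁ + b·p₂ ≈ (-0.116, -0.936, 0.333); φ = arcsin(p_z) ≈ 19.47°, λ = atan2(p_y, p_x) ≈ -97.06°.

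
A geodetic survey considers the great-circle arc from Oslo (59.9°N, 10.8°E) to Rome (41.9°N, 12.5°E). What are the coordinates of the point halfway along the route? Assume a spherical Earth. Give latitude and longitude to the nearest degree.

Write both endpoints as unit vectors p₁, p₂ with components (cos φ cos λ, cos φ sin λ, sin φ).
The central angle between the endpoints is δ = arccos(p₁·p₂) ≈ 0.315 rad (18.0°).
Interpolate at f = 1/2 with slerp weights a = sin((1−f)δ)/sin δ ≈ 0.506, b = sin(fδ)/sin δ ≈ 0.506.
p = a·p₁ + b·p₂ ≈ (0.617, 0.129, 0.776); φ = arcsin(p_z) ≈ 50.90°, λ = atan2(p_y, p_x) ≈ 11.82°.

≈ 51°N, 12°E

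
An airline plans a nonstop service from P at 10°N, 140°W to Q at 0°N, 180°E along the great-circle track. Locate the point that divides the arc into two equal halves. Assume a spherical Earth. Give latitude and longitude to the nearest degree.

From cos δ = sin φ₁ sin φ₂ + cos φ₁ cos φ₂ cos Δλ, the central angle is δ ≈ 0.716 rad (41.0°).
Interpolate at f = 1/2 with slerp weights a = sin((1−f)δ)/sin δ ≈ 0.534, b = sin(fδ)/sin δ ≈ 0.534.
p = a·p₁ + b·p₂ ≈ (-0.937, -0.338, 0.093); φ = arcsin(p_z) ≈ 5.32°, λ = atan2(p_y, p_x) ≈ -160.16°.

≈ 5°N, 160°W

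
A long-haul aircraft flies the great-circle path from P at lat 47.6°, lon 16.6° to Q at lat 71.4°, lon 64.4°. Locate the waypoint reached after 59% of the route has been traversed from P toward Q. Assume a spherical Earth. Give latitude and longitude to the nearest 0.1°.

≈ lat 63.6°, lon 35.6°

Convert each endpoint to a unit vector on the sphere (x = cos φ cos λ, y = cos φ sin λ, z = sin φ).
The central angle between the endpoints is δ = arccos(p₁·p₂) ≈ 0.565 rad (32.4°).
Interpolate at f = 0.59 with slerp weights a = sin((1−f)δ)/sin δ ≈ 0.429, b = sin(fδ)/sin δ ≈ 0.611.
p = a·p₁ + b·p₂ ≈ (0.361, 0.258, 0.896); φ = arcsin(p_z) ≈ 63.63°, λ = atan2(p_y, p_x) ≈ 35.57°.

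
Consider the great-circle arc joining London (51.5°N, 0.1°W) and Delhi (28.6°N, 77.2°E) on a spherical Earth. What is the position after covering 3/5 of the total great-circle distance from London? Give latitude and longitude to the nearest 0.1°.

≈ 43.9°N, 53.8°E

The haversine formula gives a central angle δ ≈ 1.053 rad (60.3°) between the endpoints.
Interpolate at f = 3/5 with slerp weights a = sin((1−f)δ)/sin δ ≈ 0.471, b = sin(fδ)/sin δ ≈ 0.680.
p = a·p₁ + b·p₂ ≈ (0.425, 0.581, 0.694); φ = arcsin(p_z) ≈ 43.92°, λ = atan2(p_y, p_x) ≈ 53.83°.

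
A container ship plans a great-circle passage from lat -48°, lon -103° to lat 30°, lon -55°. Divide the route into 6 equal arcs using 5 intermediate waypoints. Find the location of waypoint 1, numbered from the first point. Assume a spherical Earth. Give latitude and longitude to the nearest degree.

Write both endpoints as unit vectors p₁, p₂ with components (cos φ cos λ, cos φ sin λ, sin φ).
The central angle between the endpoints is δ = arccos(p₁·p₂) ≈ 1.555 rad (89.1°).
Interpolate at f = 1/6 with slerp weights a = sin((1−f)δ)/sin δ ≈ 0.962, b = sin(fδ)/sin δ ≈ 0.256.
p = a·p₁ + b·p₂ ≈ (-0.018, -0.809, -0.587); φ = arcsin(p_z) ≈ -35.95°, λ = atan2(p_y, p_x) ≈ -91.24°.

≈ lat -36°, lon -91°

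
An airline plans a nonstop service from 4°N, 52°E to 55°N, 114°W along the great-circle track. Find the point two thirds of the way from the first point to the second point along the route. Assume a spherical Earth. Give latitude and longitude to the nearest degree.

The haversine formula gives a central angle δ ≈ 2.092 rad (119.9°) between the endpoints.
Interpolate at f = 2/3 with slerp weights a = sin((1−f)δ)/sin δ ≈ 0.741, b = sin(fδ)/sin δ ≈ 1.135.
p = a·p₁ + b·p₂ ≈ (0.190, -0.013, 0.982); φ = arcsin(p_z) ≈ 79.02°, λ = atan2(p_y, p_x) ≈ -3.84°.

≈ 79°N, 4°W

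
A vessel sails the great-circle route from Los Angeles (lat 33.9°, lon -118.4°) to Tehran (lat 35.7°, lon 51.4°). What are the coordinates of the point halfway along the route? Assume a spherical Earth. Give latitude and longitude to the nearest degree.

The haversine formula gives a central angle δ ≈ 1.916 rad (109.8°) between the endpoints.
Interpolate at f = 1/2 with slerp weights a = sin((1−f)δ)/sin δ ≈ 0.869, b = sin(fδ)/sin δ ≈ 0.869.
p = a·p₁ + b·p₂ ≈ (0.097, -0.083, 0.992); φ = arcsin(p_z) ≈ 82.66°, λ = atan2(p_y, p_x) ≈ -40.47°.

≈ lat 83°, lon -40°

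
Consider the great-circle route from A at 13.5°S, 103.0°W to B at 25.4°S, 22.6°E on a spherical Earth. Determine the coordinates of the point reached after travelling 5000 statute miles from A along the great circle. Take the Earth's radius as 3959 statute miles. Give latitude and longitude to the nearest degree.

≈ 38°S, 25°W

From cos δ = sin φ₁ sin φ₂ + cos φ₁ cos φ₂ cos Δλ, the central angle is δ ≈ 1.995 rad (114.3°). The total great-circle distance is δ·R ≈ 1.995 × 3959 ≈ 7896 mi, so the target fraction is f = 5000/7896 ≈ 0.633.
Interpolate at f ≈ 0.633 with slerp weights a = sin((1−f)δ)/sin δ ≈ 0.733, b = sin(fδ)/sin δ ≈ 1.045.
p = a·p₁ + b·p₂ ≈ (0.712, -0.331, -0.620); φ = arcsin(p_z) ≈ -38.28°, λ = atan2(p_y, p_x) ≈ -24.98°.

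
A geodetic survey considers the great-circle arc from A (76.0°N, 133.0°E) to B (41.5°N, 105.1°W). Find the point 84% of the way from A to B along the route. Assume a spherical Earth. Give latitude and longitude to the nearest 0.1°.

The haversine formula gives a central angle δ ≈ 0.992 rad (56.8°) between the endpoints.
Interpolate at f = 0.84 with slerp weights a = sin((1−f)δ)/sin δ ≈ 0.189, b = sin(fδ)/sin δ ≈ 0.884.
p = a·p₁ + b·p₂ ≈ (-0.204, -0.606, 0.769); φ = arcsin(p_z) ≈ 50.27°, λ = atan2(p_y, p_x) ≈ -108.58°.

≈ (50.3°N, 108.6°W)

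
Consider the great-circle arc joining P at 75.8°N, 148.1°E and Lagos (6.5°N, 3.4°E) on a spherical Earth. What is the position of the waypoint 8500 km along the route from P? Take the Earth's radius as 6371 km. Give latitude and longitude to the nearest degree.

Write both endpoints as unit vectors p₁, p₂ with components (cos φ cos λ, cos φ sin λ, sin φ).
The central angle between the endpoints is δ = arccos(p₁·p₂) ≈ 1.660 rad (95.1°). The total great-circle distance is δ·R ≈ 1.660 × 6371 ≈ 10576 km, so the target fraction is f = 8500/10576 ≈ 0.804.
Interpolate at f ≈ 0.804 with slerp weights a = sin((1−f)δ)/sin δ ≈ 0.321, b = sin(fδ)/sin δ ≈ 0.976.
p = a·p₁ + b·p₂ ≈ (0.901, 0.099, 0.422); φ = arcsin(p_z) ≈ 24.97°, λ = atan2(p_y, p_x) ≈ 6.28°.

≈ 25°N, 6°E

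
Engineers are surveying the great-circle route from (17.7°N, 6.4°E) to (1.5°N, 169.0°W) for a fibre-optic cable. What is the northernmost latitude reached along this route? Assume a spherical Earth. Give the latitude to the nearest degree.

The great circle lies in the plane with unit normal n̂ = (p₁ × p₂)/|p₁ × p₂|.
Here n̂_z ≈ -0.226; the vertex latitude is φ_max = arccos|n̂_z| ≈ 76.9°.

≈ 77°N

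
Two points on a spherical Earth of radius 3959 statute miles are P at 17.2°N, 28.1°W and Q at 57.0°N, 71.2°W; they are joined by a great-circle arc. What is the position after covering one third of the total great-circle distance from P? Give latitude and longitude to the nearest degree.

≈ 32°N, 38°W

Convert each endpoint to a unit vector on the sphere (x = cos φ cos λ, y = cos φ sin λ, z = sin φ).
The central angle between the endpoints is δ = arccos(p₁·p₂) ≈ 0.892 rad (51.1°).
Interpolate at f = 1/3 with slerp weights a = sin((1−f)δ)/sin δ ≈ 0.720, b = sin(fδ)/sin δ ≈ 0.376.
p = a·p₁ + b·p₂ ≈ (0.673, -0.518, 0.529); φ = arcsin(p_z) ≈ 31.91°, λ = atan2(p_y, p_x) ≈ -37.60°.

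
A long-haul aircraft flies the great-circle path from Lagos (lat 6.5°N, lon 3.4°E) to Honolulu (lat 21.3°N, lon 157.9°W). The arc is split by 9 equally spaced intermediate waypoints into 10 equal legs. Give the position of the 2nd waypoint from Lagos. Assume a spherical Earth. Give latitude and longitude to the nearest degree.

From cos δ = sin φ₁ sin φ₂ + cos φ₁ cos φ₂ cos Δλ, the central angle is δ ≈ 2.560 rad (146.7°).
Interpolate at f = 2/10 with slerp weights a = sin((1−f)δ)/sin δ ≈ 1.617, b = sin(fδ)/sin δ ≈ 0.892.
p = a·p₁ + b·p₂ ≈ (0.834, -0.217, 0.507); φ = arcsin(p_z) ≈ 30.48°, λ = atan2(p_y, p_x) ≈ -14.61°.

≈ lat 30°N, lon 15°W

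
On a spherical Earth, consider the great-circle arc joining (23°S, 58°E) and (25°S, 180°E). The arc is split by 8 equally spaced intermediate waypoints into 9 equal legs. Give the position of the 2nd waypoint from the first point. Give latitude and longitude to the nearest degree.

Convert each endpoint to a unit vector on the sphere (x = cos φ cos λ, y = cos φ sin λ, z = sin φ).
The central angle between the endpoints is δ = arccos(p₁·p₂) ≈ 1.851 rad (106.1°).
Interpolate at f = 2/9 with slerp weights a = sin((1−f)δ)/sin δ ≈ 1.032, b = sin(fδ)/sin δ ≈ 0.416.
p = a·p₁ + b·p₂ ≈ (0.126, 0.805, -0.579); φ = arcsin(p_z) ≈ -35.38°, λ = atan2(p_y, p_x) ≈ 81.10°.

≈ (35°S, 81°E)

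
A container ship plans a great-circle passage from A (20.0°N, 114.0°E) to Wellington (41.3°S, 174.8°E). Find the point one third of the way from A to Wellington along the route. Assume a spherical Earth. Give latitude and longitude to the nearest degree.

≈ (1°S, 132°E)

Write both endpoints as unit vectors p₁, p₂ with components (cos φ cos λ, cos φ sin λ, sin φ).
The central angle between the endpoints is δ = arccos(p₁·p₂) ≈ 1.452 rad (83.2°).
Interpolate at f = 1/3 with slerp weights a = sin((1−f)δ)/sin δ ≈ 0.830, b = sin(fδ)/sin δ ≈ 0.469.
p = a·p₁ + b·p₂ ≈ (-0.668, 0.744, -0.026); φ = arcsin(p_z) ≈ -1.46°, λ = atan2(p_y, p_x) ≈ 131.90°.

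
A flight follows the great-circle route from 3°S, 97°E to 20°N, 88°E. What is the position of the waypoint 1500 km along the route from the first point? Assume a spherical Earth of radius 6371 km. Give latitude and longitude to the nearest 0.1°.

≈ 9.6°N, 92.2°E

From cos δ = sin φ₁ sin φ₂ + cos φ₁ cos φ₂ cos Δλ, the central angle is δ ≈ 0.430 rad (24.6°). The total great-circle distance is δ·R ≈ 0.430 × 6371 ≈ 2740 km, so the target fraction is f = 1500/2740 ≈ 0.547.
Interpolate at f ≈ 0.547 with slerp weights a = sin((1−f)δ)/sin δ ≈ 0.464, b = sin(fδ)/sin δ ≈ 0.560.
p = a·p₁ + b·p₂ ≈ (-0.038, 0.985, 0.167); φ = arcsin(p_z) ≈ 9.62°, λ = atan2(p_y, p_x) ≈ 92.21°.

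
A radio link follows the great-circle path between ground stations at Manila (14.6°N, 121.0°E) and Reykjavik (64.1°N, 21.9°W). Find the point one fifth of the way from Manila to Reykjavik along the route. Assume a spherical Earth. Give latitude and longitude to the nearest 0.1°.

Write both endpoints as unit vectors p₁, p₂ with components (cos φ cos λ, cos φ sin λ, sin φ).
The central angle between the endpoints is δ = arccos(p₁·p₂) ≈ 1.681 rad (96.3°).
Interpolate at f = 1/5 with slerp weights a = sin((1−f)δ)/sin δ ≈ 0.981, b = sin(fδ)/sin δ ≈ 0.332.
p = a·p₁ + b·p₂ ≈ (-0.354, 0.759, 0.546); φ = arcsin(p_z) ≈ 33.08°, λ = atan2(p_y, p_x) ≈ 115.01°.

≈ 33.1°N, 115.0°E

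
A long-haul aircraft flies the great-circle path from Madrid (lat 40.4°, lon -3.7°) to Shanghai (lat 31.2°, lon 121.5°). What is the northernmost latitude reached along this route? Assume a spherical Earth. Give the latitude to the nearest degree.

The great circle lies in the plane with unit normal n̂ = (p₁ × p₂)/|p₁ × p₂|.
Here n̂_z ≈ +0.533; the vertex latitude is φ_max = arccos|n̂_z| ≈ 57.8°.
Check via Clairaut: cos φ_max = |cos φ₁| · sin C = cos(40.4°)·sin(44.4°) ≈ 0.533, again giving ≈ 57.8°.

≈ 58°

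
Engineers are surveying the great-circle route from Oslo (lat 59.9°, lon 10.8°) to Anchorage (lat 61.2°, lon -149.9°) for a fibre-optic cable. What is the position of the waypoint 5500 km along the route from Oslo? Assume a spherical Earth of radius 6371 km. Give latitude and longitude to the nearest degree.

≈ lat 69°, lon -145°

From cos δ = sin φ₁ sin φ₂ + cos φ₁ cos φ₂ cos Δλ, the central angle is δ ≈ 1.012 rad (58.0°). The total great-circle distance is δ·R ≈ 1.012 × 6371 ≈ 6448 km, so the target fraction is f = 5500/6448 ≈ 0.853.
Interpolate at f ≈ 0.853 with slerp weights a = sin((1−f)δ)/sin δ ≈ 0.175, b = sin(fδ)/sin δ ≈ 0.896.
p = a·p₁ + b·p₂ ≈ (-0.287, -0.200, 0.937); φ = arcsin(p_z) ≈ 69.50°, λ = atan2(p_y, p_x) ≈ -145.15°.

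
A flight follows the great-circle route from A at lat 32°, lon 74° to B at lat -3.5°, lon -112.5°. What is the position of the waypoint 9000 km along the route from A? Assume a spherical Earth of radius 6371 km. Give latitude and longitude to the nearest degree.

From cos δ = sin φ₁ sin φ₂ + cos φ₁ cos φ₂ cos Δλ, the central angle is δ ≈ 2.633 rad (150.9°). The total great-circle distance is δ·R ≈ 2.633 × 6371 ≈ 16774 km, so the target fraction is f = 9000/16774 ≈ 0.537.
Interpolate at f ≈ 0.537 with slerp weights a = sin((1−f)δ)/sin δ ≈ 1.928, b = sin(fδ)/sin δ ≈ 2.028.
p = a·p₁ + b·p₂ ≈ (-0.324, -0.298, 0.898); φ = arcsin(p_z) ≈ 63.91°, λ = atan2(p_y, p_x) ≈ -137.39°.

≈ lat 64°, lon -137°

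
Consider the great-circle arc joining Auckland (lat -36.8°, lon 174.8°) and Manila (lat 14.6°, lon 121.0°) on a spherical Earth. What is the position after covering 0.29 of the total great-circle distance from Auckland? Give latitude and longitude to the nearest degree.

From cos δ = sin φ₁ sin φ₂ + cos φ₁ cos φ₂ cos Δλ, the central angle is δ ≈ 1.259 rad (72.1°).
Interpolate at f = 0.29 with slerp weights a = sin((1−f)δ)/sin δ ≈ 0.819, b = sin(fδ)/sin δ ≈ 0.375.
p = a·p₁ + b·p₂ ≈ (-0.840, 0.371, -0.396); φ = arcsin(p_z) ≈ -23.33°, λ = atan2(p_y, p_x) ≈ 156.19°.

≈ lat -23°, lon 156°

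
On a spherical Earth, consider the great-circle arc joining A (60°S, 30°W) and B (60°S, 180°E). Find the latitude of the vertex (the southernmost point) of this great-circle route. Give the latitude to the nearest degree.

≈ 82°S

The great circle lies in the plane with unit normal n̂ = (p₁ × p₂)/|p₁ × p₂|.
Here n̂_z ≈ -0.148; the vertex latitude is φ_max = arccos|n̂_z| ≈ 81.5°.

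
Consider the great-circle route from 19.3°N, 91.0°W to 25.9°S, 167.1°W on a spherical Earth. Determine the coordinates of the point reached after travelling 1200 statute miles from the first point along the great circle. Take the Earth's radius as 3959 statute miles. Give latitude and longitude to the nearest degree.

Convert each endpoint to a unit vector on the sphere (x = cos φ cos λ, y = cos φ sin λ, z = sin φ).
The central angle between the endpoints is δ = arccos(p₁·p₂) ≈ 1.511 rad (86.6°). The total great-circle distance is δ·R ≈ 1.511 × 3959 ≈ 5983 mi, so the target fraction is f = 1200/5983 ≈ 0.201.
Interpolate at f ≈ 0.201 with slerp weights a = sin((1−f)δ)/sin δ ≈ 0.937, b = sin(fδ)/sin δ ≈ 0.299.
p = a·p₁ + b·p₂ ≈ (-0.278, -0.944, 0.179); φ = arcsin(p_z) ≈ 10.31°, λ = atan2(p_y, p_x) ≈ -106.39°.

≈ 10°N, 106°W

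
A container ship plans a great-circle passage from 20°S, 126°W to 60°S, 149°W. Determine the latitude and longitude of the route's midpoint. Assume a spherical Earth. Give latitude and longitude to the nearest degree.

Write both endpoints as unit vectors p₁, p₂ with components (cos φ cos λ, cos φ sin λ, sin φ).
The central angle between the endpoints is δ = arccos(p₁·p₂) ≈ 0.754 rad (43.2°).
Interpolate at f = 1/2 with slerp weights a = sin((1−f)δ)/sin δ ≈ 0.538, b = sin(fδ)/sin δ ≈ 0.538.
p = a·p₁ + b·p₂ ≈ (-0.528, -0.547, -0.650); φ = arcsin(p_z) ≈ -40.52°, λ = atan2(p_y, p_x) ≈ -133.94°.

≈ 41°S, 134°W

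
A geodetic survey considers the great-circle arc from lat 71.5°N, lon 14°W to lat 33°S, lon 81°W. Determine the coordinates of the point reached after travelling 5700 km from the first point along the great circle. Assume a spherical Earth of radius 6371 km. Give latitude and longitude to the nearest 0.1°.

Write both endpoints as unit vectors p₁, p₂ with components (cos φ cos λ, cos φ sin λ, sin φ).
The central angle between the endpoints is δ = arccos(p₁·p₂) ≈ 1.996 rad (114.4°). The total great-circle distance is δ·R ≈ 1.996 × 6371 ≈ 12717 km, so the target fraction is f = 5700/12717 ≈ 0.448.
Interpolate at f ≈ 0.448 with slerp weights a = sin((1−f)δ)/sin δ ≈ 0.979, b = sin(fδ)/sin δ ≈ 0.856.
p = a·p₁ + b·p₂ ≈ (0.414, -0.784, 0.462); φ = arcsin(p_z) ≈ 27.52°, λ = atan2(p_y, p_x) ≈ -62.19°.

≈ lat 27.5°N, lon 62.2°W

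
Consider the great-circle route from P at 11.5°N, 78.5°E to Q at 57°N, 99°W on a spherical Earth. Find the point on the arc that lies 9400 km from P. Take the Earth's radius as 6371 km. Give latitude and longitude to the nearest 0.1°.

The haversine formula gives a central angle δ ≈ 1.945 rad (111.5°) between the endpoints. The total great-circle distance is δ·R ≈ 1.945 × 6371 ≈ 12395 km, so the target fraction is f = 9400/12395 ≈ 0.758.
Interpolate at f ≈ 0.758 with slerp weights a = sin((1−f)δ)/sin δ ≈ 0.487, b = sin(fδ)/sin δ ≈ 1.070.
p = a·p₁ + b·p₂ ≈ (0.004, -0.108, 0.994); φ = arcsin(p_z) ≈ 83.79°, λ = atan2(p_y, p_x) ≈ -87.91°.

≈ 83.8°N, 87.9°W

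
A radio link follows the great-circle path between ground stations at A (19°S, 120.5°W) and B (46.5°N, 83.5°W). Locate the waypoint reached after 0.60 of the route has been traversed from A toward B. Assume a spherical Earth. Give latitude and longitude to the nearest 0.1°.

≈ (21.1°N, 101.7°W)

Write both endpoints as unit vectors p₁, p₂ with components (cos φ cos λ, cos φ sin λ, sin φ).
The central angle between the endpoints is δ = arccos(p₁·p₂) ≈ 1.283 rad (73.5°).
Interpolate at f = 0.60 with slerp weights a = sin((1−f)δ)/sin δ ≈ 0.512, b = sin(fδ)/sin δ ≈ 0.726.
p = a·p₁ + b·p₂ ≈ (-0.189, -0.914, 0.360); φ = arcsin(p_z) ≈ 21.09°, λ = atan2(p_y, p_x) ≈ -101.70°.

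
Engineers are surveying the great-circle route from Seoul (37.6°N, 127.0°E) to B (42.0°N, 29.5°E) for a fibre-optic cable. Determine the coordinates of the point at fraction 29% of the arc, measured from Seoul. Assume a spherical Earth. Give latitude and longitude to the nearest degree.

≈ (48°N, 103°E)

Write both endpoints as unit vectors p₁, p₂ with components (cos φ cos λ, cos φ sin λ, sin φ).
The central angle between the endpoints is δ = arccos(p₁·p₂) ≈ 1.233 rad (70.6°).
Interpolate at f = 0.29 with slerp weights a = sin((1−f)δ)/sin δ ≈ 0.814, b = sin(fδ)/sin δ ≈ 0.371.
p = a·p₁ + b·p₂ ≈ (-0.148, 0.651, 0.745); φ = arcsin(p_z) ≈ 48.14°, λ = atan2(p_y, p_x) ≈ 102.82°.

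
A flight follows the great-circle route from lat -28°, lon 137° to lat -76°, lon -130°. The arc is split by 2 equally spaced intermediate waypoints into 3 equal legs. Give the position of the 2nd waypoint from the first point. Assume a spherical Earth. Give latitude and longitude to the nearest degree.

≈ lat -67°, lon 165°

Convert each endpoint to a unit vector on the sphere (x = cos φ cos λ, y = cos φ sin λ, z = sin φ).
The central angle between the endpoints is δ = arccos(p₁·p₂) ≈ 1.110 rad (63.6°).
Interpolate at f = 2/3 with slerp weights a = sin((1−f)δ)/sin δ ≈ 0.404, b = sin(fδ)/sin δ ≈ 0.753.
p = a·p₁ + b·p₂ ≈ (-0.378, 0.104, -0.920); φ = arcsin(p_z) ≈ -66.94°, λ = atan2(p_y, p_x) ≈ 164.66°.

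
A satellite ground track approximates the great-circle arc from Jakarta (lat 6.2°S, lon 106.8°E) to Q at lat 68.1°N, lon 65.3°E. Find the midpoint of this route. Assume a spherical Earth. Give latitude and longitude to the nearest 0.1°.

≈ lat 32.3°N, lon 95.8°E

From cos δ = sin φ₁ sin φ₂ + cos φ₁ cos φ₂ cos Δλ, the central angle is δ ≈ 1.392 rad (79.8°).
Interpolate at f = 1/2 with slerp weights a = sin((1−f)δ)/sin δ ≈ 0.652, b = sin(fδ)/sin δ ≈ 0.652.
p = a·p₁ + b·p₂ ≈ (-0.086, 0.841, 0.534); φ = arcsin(p_z) ≈ 32.29°, λ = atan2(p_y, p_x) ≈ 95.82°.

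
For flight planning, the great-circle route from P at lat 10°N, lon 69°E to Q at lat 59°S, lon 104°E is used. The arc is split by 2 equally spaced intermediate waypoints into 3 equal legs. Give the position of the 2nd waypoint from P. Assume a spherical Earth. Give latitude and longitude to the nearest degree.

≈ lat 37°S, lon 86°E

The haversine formula gives a central angle δ ≈ 1.301 rad (74.5°) between the endpoints.
Interpolate at f = 2/3 with slerp weights a = sin((1−f)δ)/sin δ ≈ 0.436, b = sin(fδ)/sin δ ≈ 0.791.
p = a·p₁ + b·p₂ ≈ (0.055, 0.796, -0.602); φ = arcsin(p_z) ≈ -37.05°, λ = atan2(p_y, p_x) ≈ 86.03°.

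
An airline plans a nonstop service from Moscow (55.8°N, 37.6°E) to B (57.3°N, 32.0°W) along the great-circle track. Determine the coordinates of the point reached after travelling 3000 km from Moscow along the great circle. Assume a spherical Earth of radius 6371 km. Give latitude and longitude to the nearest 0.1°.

≈ (60.7°N, 14.3°W)

Convert each endpoint to a unit vector on the sphere (x = cos φ cos λ, y = cos φ sin λ, z = sin φ).
The central angle between the endpoints is δ = arccos(p₁·p₂) ≈ 0.640 rad (36.7°). The total great-circle distance is δ·R ≈ 0.640 × 6371 ≈ 4080 km, so the target fraction is f = 3000/4080 ≈ 0.735.
Interpolate at f ≈ 0.735 with slerp weights a = sin((1−f)δ)/sin δ ≈ 0.282, b = sin(fδ)/sin δ ≈ 0.759.
p = a·p₁ + b·p₂ ≈ (0.474, -0.121, 0.872); φ = arcsin(p_z) ≈ 60.75°, λ = atan2(p_y, p_x) ≈ -14.28°.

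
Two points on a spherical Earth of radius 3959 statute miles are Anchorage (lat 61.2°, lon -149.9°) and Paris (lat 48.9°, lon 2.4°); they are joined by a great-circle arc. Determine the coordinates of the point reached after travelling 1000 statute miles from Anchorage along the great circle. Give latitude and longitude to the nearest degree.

≈ lat 74°, lon -132°

Convert each endpoint to a unit vector on the sphere (x = cos φ cos λ, y = cos φ sin λ, z = sin φ).
The central angle between the endpoints is δ = arccos(p₁·p₂) ≈ 1.181 rad (67.7°). The total great-circle distance is δ·R ≈ 1.181 × 3959 ≈ 4676 mi, so the target fraction is f = 1000/4676 ≈ 0.214.
Interpolate at f ≈ 0.214 with slerp weights a = sin((1−f)δ)/sin δ ≈ 0.866, b = sin(fδ)/sin δ ≈ 0.270.
p = a·p₁ + b·p₂ ≈ (-0.183, -0.202, 0.962); φ = arcsin(p_z) ≈ 74.18°, λ = atan2(p_y, p_x) ≈ -132.27°.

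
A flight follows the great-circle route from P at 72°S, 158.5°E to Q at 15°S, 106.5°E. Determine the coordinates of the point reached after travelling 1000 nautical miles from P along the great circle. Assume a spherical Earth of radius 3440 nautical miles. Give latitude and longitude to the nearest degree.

From cos δ = sin φ₁ sin φ₂ + cos φ₁ cos φ₂ cos Δλ, the central angle is δ ≈ 1.126 rad (64.5°). The total great-circle distance is δ·R ≈ 1.126 × 3440 ≈ 3875 nmi, so the target fraction is f = 1000/3875 ≈ 0.258.
Interpolate at f ≈ 0.258 with slerp weights a = sin((1−f)δ)/sin δ ≈ 0.822, b = sin(fδ)/sin δ ≈ 0.317.
p = a·p₁ + b·p₂ ≈ (-0.323, 0.387, -0.864); φ = arcsin(p_z) ≈ -59.71°, λ = atan2(p_y, p_x) ≈ 129.87°.

≈ 60°S, 130°E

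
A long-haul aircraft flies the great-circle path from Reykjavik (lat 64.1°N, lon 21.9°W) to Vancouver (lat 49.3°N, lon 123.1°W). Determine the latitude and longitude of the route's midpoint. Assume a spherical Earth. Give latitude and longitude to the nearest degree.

Write both endpoints as unit vectors p₁, p₂ with components (cos φ cos λ, cos φ sin λ, sin φ).
The central angle between the endpoints is δ = arccos(p₁·p₂) ≈ 0.894 rad (51.2°).
Interpolate at f = 1/2 with slerp weights a = sin((1−f)δ)/sin δ ≈ 0.554, b = sin(fδ)/sin δ ≈ 0.554.
p = a·p₁ + b·p₂ ≈ (0.027, -0.393, 0.919); φ = arcsin(p_z) ≈ 66.79°, λ = atan2(p_y, p_x) ≈ -86.03°.

≈ lat 67°N, lon 86°W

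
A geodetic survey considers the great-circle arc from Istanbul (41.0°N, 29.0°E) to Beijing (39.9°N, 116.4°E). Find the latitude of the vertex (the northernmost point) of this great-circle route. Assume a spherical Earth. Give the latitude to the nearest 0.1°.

≈ 49.7°N

The great circle lies in the plane with unit normal n̂ = (p₁ × p₂)/|p₁ × p₂|.
Here n̂_z ≈ +0.647; the vertex latitude is φ_max = arccos|n̂_z| ≈ 49.7°.
Check via Clairaut: cos φ_max = |cos φ₁| · sin C = cos(41.0°)·sin(59.0°) ≈ 0.647, again giving ≈ 49.7°.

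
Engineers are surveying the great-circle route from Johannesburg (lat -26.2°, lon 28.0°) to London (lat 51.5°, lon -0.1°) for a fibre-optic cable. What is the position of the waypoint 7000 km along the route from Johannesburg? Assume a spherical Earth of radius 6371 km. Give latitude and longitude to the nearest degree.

≈ lat 34°, lon 9°

From cos δ = sin φ₁ sin φ₂ + cos φ₁ cos φ₂ cos Δλ, the central angle is δ ≈ 1.423 rad (81.5°). The total great-circle distance is δ·R ≈ 1.423 × 6371 ≈ 9066 km, so the target fraction is f = 7000/9066 ≈ 0.772.
Interpolate at f ≈ 0.772 with slerp weights a = sin((1−f)δ)/sin δ ≈ 0.322, b = sin(fδ)/sin δ ≈ 0.900.
p = a·p₁ + b·p₂ ≈ (0.816, 0.135, 0.562); φ = arcsin(p_z) ≈ 34.22°, λ = atan2(p_y, p_x) ≈ 9.38°.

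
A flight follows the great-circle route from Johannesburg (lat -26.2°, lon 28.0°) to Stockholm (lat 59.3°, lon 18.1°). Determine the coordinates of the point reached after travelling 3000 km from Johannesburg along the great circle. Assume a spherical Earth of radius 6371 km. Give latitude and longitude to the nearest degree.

≈ lat 1°, lon 26°

Write both endpoints as unit vectors p₁, p₂ with components (cos φ cos λ, cos φ sin λ, sin φ).
The central angle between the endpoints is δ = arccos(p₁·p₂) ≈ 1.499 rad (85.9°). The total great-circle distance is δ·R ≈ 1.499 × 6371 ≈ 9551 km, so the target fraction is f = 3000/9551 ≈ 0.314.
Interpolate at f ≈ 0.314 with slerp weights a = sin((1−f)δ)/sin δ ≈ 0.859, b = sin(fδ)/sin δ ≈ 0.455.
p = a·p₁ + b·p₂ ≈ (0.901, 0.434, 0.012); φ = arcsin(p_z) ≈ 0.69°, λ = atan2(p_y, p_x) ≈ 25.71°.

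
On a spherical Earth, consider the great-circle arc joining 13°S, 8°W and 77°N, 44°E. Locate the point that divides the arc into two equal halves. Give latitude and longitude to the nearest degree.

≈ 34°N, 1°E

The haversine formula gives a central angle δ ≈ 1.655 rad (94.8°) between the endpoints.
Interpolate at f = 1/2 with slerp weights a = sin((1−f)δ)/sin δ ≈ 0.739, b = sin(fδ)/sin δ ≈ 0.739.
p = a·p₁ + b·p₂ ≈ (0.833, 0.015, 0.554); φ = arcsin(p_z) ≈ 33.63°, λ = atan2(p_y, p_x) ≈ 1.05°.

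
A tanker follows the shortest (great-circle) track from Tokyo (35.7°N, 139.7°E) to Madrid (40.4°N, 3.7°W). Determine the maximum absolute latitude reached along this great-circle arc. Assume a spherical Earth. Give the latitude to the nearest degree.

≈ 68°N

The great circle lies in the plane with unit normal n̂ = (p₁ × p₂)/|p₁ × p₂|.
Here n̂_z ≈ -0.371; the vertex latitude is φ_max = arccos|n̂_z| ≈ 68.2°.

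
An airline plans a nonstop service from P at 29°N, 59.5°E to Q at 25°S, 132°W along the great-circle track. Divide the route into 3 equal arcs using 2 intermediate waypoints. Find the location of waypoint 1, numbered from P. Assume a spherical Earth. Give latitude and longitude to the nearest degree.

From cos δ = sin φ₁ sin φ₂ + cos φ₁ cos φ₂ cos Δλ, the central angle is δ ≈ 2.950 rad (169.0°).
Interpolate at f = 1/3 with slerp weights a = sin((1−f)δ)/sin δ ≈ 4.839, b = sin(fδ)/sin δ ≈ 4.365.
p = a·p₁ + b·p₂ ≈ (-0.499, 0.707, 0.501); φ = arcsin(p_z) ≈ 30.09°, λ = atan2(p_y, p_x) ≈ 125.21°.

≈ 30°N, 125°E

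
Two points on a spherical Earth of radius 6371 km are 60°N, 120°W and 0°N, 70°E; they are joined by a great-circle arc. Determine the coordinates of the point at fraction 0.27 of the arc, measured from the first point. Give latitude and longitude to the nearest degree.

Convert each endpoint to a unit vector on the sphere (x = cos φ cos λ, y = cos φ sin λ, z = sin φ).
The central angle between the endpoints is δ = arccos(p₁·p₂) ≈ 2.086 rad (119.5°).
Interpolate at f = 0.27 with slerp weights a = sin((1−f)δ)/sin δ ≈ 1.148, b = sin(fδ)/sin δ ≈ 0.613.
p = a·p₁ + b·p₂ ≈ (-0.077, 0.079, 0.994); φ = arcsin(p_z) ≈ 83.64°, λ = atan2(p_y, p_x) ≈ 134.16°.

≈ 84°N, 134°E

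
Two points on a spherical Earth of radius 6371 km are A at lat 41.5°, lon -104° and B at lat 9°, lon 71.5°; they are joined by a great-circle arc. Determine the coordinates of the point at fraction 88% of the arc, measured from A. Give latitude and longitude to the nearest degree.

From cos δ = sin φ₁ sin φ₂ + cos φ₁ cos φ₂ cos Δλ, the central angle is δ ≈ 2.257 rad (129.3°).
Interpolate at f = 0.88 with slerp weights a = sin((1−f)δ)/sin δ ≈ 0.346, b = sin(fδ)/sin δ ≈ 1.183.
p = a·p₁ + b·p₂ ≈ (0.308, 0.856, 0.414); φ = arcsin(p_z) ≈ 24.47°, λ = atan2(p_y, p_x) ≈ 70.22°.

≈ lat 24°, lon 70°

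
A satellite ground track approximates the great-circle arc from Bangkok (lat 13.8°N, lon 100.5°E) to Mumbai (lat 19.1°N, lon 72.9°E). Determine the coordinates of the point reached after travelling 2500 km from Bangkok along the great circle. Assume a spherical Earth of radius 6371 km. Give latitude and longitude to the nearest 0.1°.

≈ lat 18.5°N, lon 77.6°E

Convert each endpoint to a unit vector on the sphere (x = cos φ cos λ, y = cos φ sin λ, z = sin φ).
The central angle between the endpoints is δ = arccos(p₁·p₂) ≈ 0.471 rad (27.0°). The total great-circle distance is δ·R ≈ 0.471 × 6371 ≈ 2998 km, so the target fraction is f = 2500/2998 ≈ 0.834.
Interpolate at f ≈ 0.834 with slerp weights a = sin((1−f)δ)/sin δ ≈ 0.172, b = sin(fδ)/sin δ ≈ 0.843.
p = a·p₁ + b·p₂ ≈ (0.204, 0.926, 0.317); φ = arcsin(p_z) ≈ 18.49°, λ = atan2(p_y, p_x) ≈ 77.59°.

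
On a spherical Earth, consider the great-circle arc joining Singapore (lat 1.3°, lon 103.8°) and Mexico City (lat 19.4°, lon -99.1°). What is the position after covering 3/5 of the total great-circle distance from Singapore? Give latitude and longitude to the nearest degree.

Write both endpoints as unit vectors p₁, p₂ with components (cos φ cos λ, cos φ sin λ, sin φ).
The central angle between the endpoints is δ = arccos(p₁·p₂) ≈ 2.608 rad (149.4°).
Interpolate at f = 3/5 with slerp weights a = sin((1−f)δ)/sin δ ≈ 1.700, b = sin(fδ)/sin δ ≈ 1.967.
p = a·p₁ + b·p₂ ≈ (-0.699, -0.182, 0.692); φ = arcsin(p_z) ≈ 43.78°, λ = atan2(p_y, p_x) ≈ -165.42°.

≈ lat 44°, lon -165°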